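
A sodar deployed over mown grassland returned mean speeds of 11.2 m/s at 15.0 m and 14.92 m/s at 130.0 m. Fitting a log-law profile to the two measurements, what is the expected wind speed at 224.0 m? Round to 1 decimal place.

Log law: V ∝ ln(z/z₀). From the pair, with r = V₁/V₂ = 0.75067,
ln z₀ = (ln z₁ − r·ln z₂)/(1 − r) = (2.7081 − 0.75067×4.8675)/0.24933 = -3.7936 → z₀ = 0.02251 m
V₃ = V₁ · ln(z₃/z₀)/ln(z₁/z₀) = 11.2 × 9.2053/6.5017 = 15.8573 m/s

15.9 m/s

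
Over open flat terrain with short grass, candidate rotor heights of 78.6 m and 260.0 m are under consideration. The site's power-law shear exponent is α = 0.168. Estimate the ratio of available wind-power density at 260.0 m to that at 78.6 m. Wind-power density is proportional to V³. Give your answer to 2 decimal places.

1.83

Speed ratio: V_B/V_A = (z_B/z_A)^α = (260.0/78.6)^0.168 = (3.3079)^0.168 = 1.22260
Power-density ratio: P_B/P_A = (V_B/V_A)³ = (1.22260)³ = 1.82748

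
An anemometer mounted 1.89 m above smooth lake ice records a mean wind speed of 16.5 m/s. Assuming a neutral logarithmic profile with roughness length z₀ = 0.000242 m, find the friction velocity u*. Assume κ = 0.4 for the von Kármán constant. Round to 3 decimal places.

u* ≈ 0.736 m/s

Log law: V(z) = (u*/κ) · ln(z/z₀) ⇒ u* = κ · V / ln(z/z₀)
u* = 0.4 × 16.5 / ln(1.89/0.000242) = 0.4 × 16.5 / 8.9631
   = 6.6000 / 8.9631 = 0.7363 m/s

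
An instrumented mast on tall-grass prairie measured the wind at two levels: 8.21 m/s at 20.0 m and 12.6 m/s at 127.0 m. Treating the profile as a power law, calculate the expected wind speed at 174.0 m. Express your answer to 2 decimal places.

13.55 m/s

First find α: α = ln(V₂/V₁)/ln(z₂/z₁) = ln(12.6/8.21)/ln(127.0/20.0) = 0.42834/1.84845 = 0.2317
Extrapolate from 127.0 m to 174.0 m: V₃ = 12.6 × (174.0/127.0)^0.2317 = 12.6 × 1.0757 = 13.5537 m/s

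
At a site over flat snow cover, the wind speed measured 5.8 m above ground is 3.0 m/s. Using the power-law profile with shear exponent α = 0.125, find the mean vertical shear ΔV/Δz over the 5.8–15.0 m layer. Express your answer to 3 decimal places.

0.041 m/s/m

Power law: V₂ = V₁ · (z₂/z₁)^α = 3.0 × (2.5862)^0.125 = 3.3783 m/s
ΔV/Δz = (3.3783 − 3.0)/(15.0 − 5.8) = 0.3783/9.2000 = 0.04112 m/s/m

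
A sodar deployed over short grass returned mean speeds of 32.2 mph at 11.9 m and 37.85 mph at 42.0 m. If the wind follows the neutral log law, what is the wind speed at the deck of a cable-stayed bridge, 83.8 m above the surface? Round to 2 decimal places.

40.94 mph

Log law: V ∝ ln(z/z₀). From the pair, with r = V₁/V₂ = 0.85073,
ln z₀ = (ln z₁ − r·ln z₂)/(1 − r) = (2.4765 − 0.85073×3.7377)/0.14927 = -4.7108 → z₀ = 0.008998 m
V₃ = V₁ · ln(z₃/z₀)/ln(z₁/z₀) = 32.2 × 9.1392/7.1873 = 40.9447 mph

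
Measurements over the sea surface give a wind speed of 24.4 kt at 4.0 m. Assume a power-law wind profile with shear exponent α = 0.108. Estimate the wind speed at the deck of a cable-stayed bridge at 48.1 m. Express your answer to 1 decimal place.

Power-law profile: V₂ = V₁ · (z₂/z₁)^α
V₂ = 24.4 × (48.1/4.0)^0.108 = 24.4 × (12.0250)^0.108
    = 24.4 × 1.3081 = 31.9182 kt

31.9 kt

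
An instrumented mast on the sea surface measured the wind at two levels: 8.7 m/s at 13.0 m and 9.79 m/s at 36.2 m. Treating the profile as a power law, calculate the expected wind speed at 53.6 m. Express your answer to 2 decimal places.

First find α: α = ln(V₂/V₁)/ln(z₂/z₁) = ln(9.79/8.7)/ln(36.2/13.0) = 0.11804/1.02411 = 0.1153
Extrapolate from 36.2 m to 53.6 m: V₃ = 9.79 × (53.6/36.2)^0.1153 = 9.79 × 1.0463 = 10.2431 m/s

10.24 m/s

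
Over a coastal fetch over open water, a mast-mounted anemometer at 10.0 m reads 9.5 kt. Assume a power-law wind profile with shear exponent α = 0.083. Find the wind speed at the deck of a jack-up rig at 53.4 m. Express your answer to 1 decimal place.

Power-law profile: V₂ = V₁ · (z₂/z₁)^α
V₂ = 9.5 × (53.4/10.0)^0.083 = 9.5 × (5.3400)^0.083
    = 9.5 × 1.1492 = 10.9172 kt

10.9 kt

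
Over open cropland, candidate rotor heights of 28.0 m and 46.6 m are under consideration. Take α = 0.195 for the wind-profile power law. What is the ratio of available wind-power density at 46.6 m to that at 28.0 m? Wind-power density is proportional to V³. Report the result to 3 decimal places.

Speed ratio: V_B/V_A = (z_B/z_A)^α = (46.6/28.0)^0.195 = (1.6643)^0.195 = 1.10443
Power-density ratio: P_B/P_A = (V_B/V_A)³ = (1.10443)³ = 1.34716

1.347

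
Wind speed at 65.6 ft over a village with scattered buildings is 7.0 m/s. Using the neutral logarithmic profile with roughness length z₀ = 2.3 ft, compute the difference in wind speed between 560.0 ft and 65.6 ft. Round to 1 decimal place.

Log law: V₂ = V₁ · ln(z₂/z₀)/ln(z₁/z₀) = 7.0 × 5.4950/3.3507 = 11.4799 m/s
ΔV = 11.4799 − 7.0 = 4.4799 m/s

4.5 m/s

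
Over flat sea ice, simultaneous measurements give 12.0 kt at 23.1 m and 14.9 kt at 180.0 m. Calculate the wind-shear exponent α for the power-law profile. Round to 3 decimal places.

Power law: V₂/V₁ = (z₂/z₁)^α ⇒ α = ln(V₂/V₁) / ln(z₂/z₁)
α = ln(14.9/12.0) / ln(180.0/23.1) = ln(1.2417) / ln(7.7922)
  = 0.21645 / 2.05312 = 0.10543

α ≈ 0.105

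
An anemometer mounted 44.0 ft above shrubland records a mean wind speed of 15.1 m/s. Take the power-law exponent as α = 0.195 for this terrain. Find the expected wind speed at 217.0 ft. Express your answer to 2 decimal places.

Power-law profile: V₂ = V₁ · (z₂/z₁)^α
V₂ = 15.1 × (217.0/44.0)^0.195 = 15.1 × (4.9318)^0.195
    = 15.1 × 1.3650 = 20.6117 m/s

20.61 m/s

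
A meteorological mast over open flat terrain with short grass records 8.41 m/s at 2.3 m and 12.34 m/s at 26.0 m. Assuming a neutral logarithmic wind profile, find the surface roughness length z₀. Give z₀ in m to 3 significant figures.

z₀ ≈ 0.0128 m

Log law: V(z) ∝ ln(z/z₀). With r = V₁/V₂ = 8.41/12.34 = 0.68152,
r · ln(z₂/z₀) = ln(z₁/z₀) ⇒ ln z₀ = (ln z₁ − r·ln z₂)/(1 − r)
ln z₀ = (0.83291 − 0.68152×3.25810) / 0.31848 = -4.3569
z₀ = exp(-4.3569) = 0.01282 m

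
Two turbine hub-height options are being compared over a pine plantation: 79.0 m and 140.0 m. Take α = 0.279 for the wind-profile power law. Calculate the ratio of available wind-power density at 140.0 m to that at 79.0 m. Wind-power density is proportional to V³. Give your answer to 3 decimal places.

Speed ratio: V_B/V_A = (z_B/z_A)^α = (140.0/79.0)^0.279 = (1.7722)^0.279 = 1.17309
Power-density ratio: P_B/P_A = (V_B/V_A)³ = (1.17309)³ = 1.61434

1.614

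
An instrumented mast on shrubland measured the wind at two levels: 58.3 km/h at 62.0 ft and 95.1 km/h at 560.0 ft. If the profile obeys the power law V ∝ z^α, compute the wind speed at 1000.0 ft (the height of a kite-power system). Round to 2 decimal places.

First find α: α = ln(V₂/V₁)/ln(z₂/z₁) = ln(95.1/58.3)/ln(560.0/62.0) = 0.48933/2.20080 = 0.2223
Extrapolate from 560.0 ft to 1000.0 ft: V₃ = 95.1 × (1000.0/560.0)^0.2223 = 95.1 × 1.1376 = 108.1853 km/h

108.19 km/h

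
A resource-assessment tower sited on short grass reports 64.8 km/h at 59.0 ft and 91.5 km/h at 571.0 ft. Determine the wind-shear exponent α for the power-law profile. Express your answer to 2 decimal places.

Power law: V₂/V₁ = (z₂/z₁)^α ⇒ α = ln(V₂/V₁) / ln(z₂/z₁)
α = ln(91.5/64.8) / ln(571.0/59.0) = ln(1.4120) / ln(9.6780)
  = 0.34503 / 2.26985 = 0.15201

α ≈ 0.15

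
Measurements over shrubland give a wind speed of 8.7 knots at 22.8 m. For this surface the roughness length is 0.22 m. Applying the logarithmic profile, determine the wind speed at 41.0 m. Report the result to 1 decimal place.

9.8 knots

Log law: V(z) ∝ ln(z/z₀), so V₂/V₁ = ln(z₂/z₀) / ln(z₁/z₀).
ln(41.0/0.22) = 5.2277, ln(22.8/0.22) = 4.6409
V₂ = 8.7 × 5.2277/4.6409 = 8.7 × 1.1264 = 9.8001 knots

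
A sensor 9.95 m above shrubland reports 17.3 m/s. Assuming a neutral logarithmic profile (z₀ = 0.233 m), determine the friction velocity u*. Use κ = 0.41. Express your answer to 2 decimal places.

Log law: V(z) = (u*/κ) · ln(z/z₀) ⇒ u* = κ · V / ln(z/z₀)
u* = 0.41 × 17.3 / ln(9.95/0.233) = 0.41 × 17.3 / 3.7543
   = 7.0930 / 3.7543 = 1.8893 m/s

u* ≈ 1.89 m/s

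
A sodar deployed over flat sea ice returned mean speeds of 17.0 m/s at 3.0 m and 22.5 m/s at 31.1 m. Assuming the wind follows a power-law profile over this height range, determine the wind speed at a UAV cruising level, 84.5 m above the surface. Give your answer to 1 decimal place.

25.4 m/s

First find α: α = ln(V₂/V₁)/ln(z₂/z₁) = ln(22.5/17.0)/ln(31.1/3.0) = 0.28030/2.33860 = 0.1199
Extrapolate from 31.1 m to 84.5 m: V₃ = 22.5 × (84.5/31.1)^0.1199 = 22.5 × 1.1273 = 25.3637 m/s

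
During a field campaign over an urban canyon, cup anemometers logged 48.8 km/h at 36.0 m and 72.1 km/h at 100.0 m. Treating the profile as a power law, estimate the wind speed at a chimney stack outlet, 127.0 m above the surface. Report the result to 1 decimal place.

79.0 km/h

First find α: α = ln(V₂/V₁)/ln(z₂/z₁) = ln(72.1/48.8)/ln(100.0/36.0) = 0.39032/1.02165 = 0.3821
Extrapolate from 100.0 m to 127.0 m: V₃ = 72.1 × (127.0/100.0)^0.3821 = 72.1 × 1.0956 = 78.9939 km/h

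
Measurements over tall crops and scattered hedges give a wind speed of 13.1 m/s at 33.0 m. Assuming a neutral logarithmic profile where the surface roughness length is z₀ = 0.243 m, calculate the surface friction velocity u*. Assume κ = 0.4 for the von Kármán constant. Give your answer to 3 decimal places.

Log law: V(z) = (u*/κ) · ln(z/z₀) ⇒ u* = κ · V / ln(z/z₀)
u* = 0.4 × 13.1 / ln(33.0/0.243) = 0.4 × 13.1 / 4.9112
   = 5.2400 / 4.9112 = 1.0669 m/s

u* ≈ 1.067 m/s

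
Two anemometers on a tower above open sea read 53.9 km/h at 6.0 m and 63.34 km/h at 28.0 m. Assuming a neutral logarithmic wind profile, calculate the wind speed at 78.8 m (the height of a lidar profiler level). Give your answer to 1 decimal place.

69.7 km/h

Log law: V ∝ ln(z/z₀). From the pair, with r = V₁/V₂ = 0.85096,
ln z₀ = (ln z₁ − r·ln z₂)/(1 − r) = (1.7918 − 0.85096×3.3322)/0.14904 = -7.0038 → z₀ = 0.0009084 m
V₃ = V₁ · ln(z₃/z₀)/ln(z₁/z₀) = 53.9 × 11.3707/8.7955 = 69.6808 km/h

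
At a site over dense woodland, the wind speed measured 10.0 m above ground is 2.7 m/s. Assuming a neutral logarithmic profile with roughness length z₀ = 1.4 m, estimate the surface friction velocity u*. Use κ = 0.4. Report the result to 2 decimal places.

u* ≈ 0.55 m/s

Log law: V(z) = (u*/κ) · ln(z/z₀) ⇒ u* = κ · V / ln(z/z₀)
u* = 0.4 × 2.7 / ln(10.0/1.4) = 0.4 × 2.7 / 1.9661
   = 1.0800 / 1.9661 = 0.5493 m/s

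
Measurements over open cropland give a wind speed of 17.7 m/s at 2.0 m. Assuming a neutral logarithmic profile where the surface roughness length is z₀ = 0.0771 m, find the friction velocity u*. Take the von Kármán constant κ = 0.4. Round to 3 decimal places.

Log law: V(z) = (u*/κ) · ln(z/z₀) ⇒ u* = κ · V / ln(z/z₀)
u* = 0.4 × 17.7 / ln(2.0/0.0771) = 0.4 × 17.7 / 3.2558
   = 7.0800 / 3.2558 = 2.1746 m/s

u* ≈ 2.175 m/s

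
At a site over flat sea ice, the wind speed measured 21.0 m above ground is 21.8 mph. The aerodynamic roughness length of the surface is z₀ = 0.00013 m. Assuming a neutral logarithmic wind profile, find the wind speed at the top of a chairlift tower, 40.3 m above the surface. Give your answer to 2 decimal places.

22.98 mph

Log law: V(z) ∝ ln(z/z₀), so V₂/V₁ = ln(z₂/z₀) / ln(z₁/z₀).
ln(40.3/0.00013) = 12.6443, ln(21.0/0.00013) = 11.9925
V₂ = 21.8 × 12.6443/11.9925 = 21.8 × 1.0544 = 22.9849 mph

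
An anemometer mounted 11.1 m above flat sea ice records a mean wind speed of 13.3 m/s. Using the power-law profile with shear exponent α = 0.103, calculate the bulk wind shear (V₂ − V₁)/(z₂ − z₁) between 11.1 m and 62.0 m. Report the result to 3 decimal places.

Power law: V₂ = V₁ · (z₂/z₁)^α = 13.3 × (5.5856)^0.103 = 15.8781 m/s
ΔV/Δz = (15.8781 − 13.3)/(62.0 − 11.1) = 2.5781/50.9000 = 0.05065 m/s/m

0.051 m/s/m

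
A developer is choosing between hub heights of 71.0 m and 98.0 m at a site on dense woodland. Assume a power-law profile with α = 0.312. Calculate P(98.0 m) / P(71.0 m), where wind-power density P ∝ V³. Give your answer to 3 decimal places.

1.352

Speed ratio: V_B/V_A = (z_B/z_A)^α = (98.0/71.0)^0.312 = (1.3803)^0.312 = 1.10578
Power-density ratio: P_B/P_A = (V_B/V_A)³ = (1.10578)³ = 1.35210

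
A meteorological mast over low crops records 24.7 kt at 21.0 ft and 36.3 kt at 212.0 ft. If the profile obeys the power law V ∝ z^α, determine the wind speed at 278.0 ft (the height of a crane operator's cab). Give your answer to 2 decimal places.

37.98 kt

First find α: α = ln(V₂/V₁)/ln(z₂/z₁) = ln(36.3/24.7)/ln(212.0/21.0) = 0.38501/2.31206 = 0.1665
Extrapolate from 212.0 ft to 278.0 ft: V₃ = 36.3 × (278.0/212.0)^0.1665 = 36.3 × 1.0462 = 37.9759 kt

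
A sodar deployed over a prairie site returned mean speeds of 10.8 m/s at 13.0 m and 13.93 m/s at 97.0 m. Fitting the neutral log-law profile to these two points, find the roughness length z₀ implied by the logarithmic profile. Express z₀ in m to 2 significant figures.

z₀ ≈ 0.013 m

Log law: V(z) ∝ ln(z/z₀). With r = V₁/V₂ = 10.8/13.93 = 0.77531,
r · ln(z₂/z₀) = ln(z₁/z₀) ⇒ ln z₀ = (ln z₁ − r·ln z₂)/(1 − r)
ln z₀ = (2.56495 − 0.77531×4.57471) / 0.22469 = -4.3697
z₀ = exp(-4.3697) = 0.01266 m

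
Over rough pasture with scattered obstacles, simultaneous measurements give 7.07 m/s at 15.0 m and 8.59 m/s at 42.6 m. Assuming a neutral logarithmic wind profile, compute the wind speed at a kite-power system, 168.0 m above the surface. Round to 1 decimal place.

Log law: V ∝ ln(z/z₀). From the pair, with r = V₁/V₂ = 0.82305,
ln z₀ = (ln z₁ − r·ln z₂)/(1 − r) = (2.7081 − 0.82305×3.7519)/0.17695 = -2.1470 → z₀ = 0.1168 m
V₃ = V₁ · ln(z₃/z₀)/ln(z₁/z₀) = 7.07 × 7.2710/4.8551 = 10.5881 m/s

10.6 m/s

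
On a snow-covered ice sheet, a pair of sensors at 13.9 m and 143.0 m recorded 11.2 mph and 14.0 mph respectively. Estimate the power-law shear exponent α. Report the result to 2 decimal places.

α ≈ 0.10

Power law: V₂/V₁ = (z₂/z₁)^α ⇒ α = ln(V₂/V₁) / ln(z₂/z₁)
α = ln(14.0/11.2) / ln(143.0/13.9) = ln(1.2500) / ln(10.2878)
  = 0.22314 / 2.33096 = 0.09573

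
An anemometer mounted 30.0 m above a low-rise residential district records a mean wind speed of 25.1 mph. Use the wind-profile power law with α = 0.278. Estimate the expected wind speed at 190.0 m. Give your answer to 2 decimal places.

Power-law profile: V₂ = V₁ · (z₂/z₁)^α
V₂ = 25.1 × (190.0/30.0)^0.278 = 25.1 × (6.3333)^0.278
    = 25.1 × 1.6705 = 41.9303 mph

41.93 mph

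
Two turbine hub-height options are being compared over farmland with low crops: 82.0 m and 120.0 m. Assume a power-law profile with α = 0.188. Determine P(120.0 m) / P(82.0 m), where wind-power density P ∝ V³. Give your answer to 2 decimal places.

1.24

Speed ratio: V_B/V_A = (z_B/z_A)^α = (120.0/82.0)^0.188 = (1.4634)^0.188 = 1.07421
Power-density ratio: P_B/P_A = (V_B/V_A)³ = (1.07421)³ = 1.23956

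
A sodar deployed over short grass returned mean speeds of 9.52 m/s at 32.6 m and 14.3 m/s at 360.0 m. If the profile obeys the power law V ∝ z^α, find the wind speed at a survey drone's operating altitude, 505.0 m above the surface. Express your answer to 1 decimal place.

First find α: α = ln(V₂/V₁)/ln(z₂/z₁) = ln(14.3/9.52)/ln(360.0/32.6) = 0.40686/2.40179 = 0.1694
Extrapolate from 360.0 m to 505.0 m: V₃ = 14.3 × (505.0/360.0)^0.1694 = 14.3 × 1.0590 = 15.1438 m/s

15.1 m/s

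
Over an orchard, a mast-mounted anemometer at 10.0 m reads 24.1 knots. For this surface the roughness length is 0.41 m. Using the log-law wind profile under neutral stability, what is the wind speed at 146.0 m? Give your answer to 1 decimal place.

44.3 knots

Log law: V(z) ∝ ln(z/z₀), so V₂/V₁ = ln(z₂/z₀) / ln(z₁/z₀).
ln(146.0/0.41) = 5.8752, ln(10.0/0.41) = 3.1942
V₂ = 24.1 × 5.8752/3.1942 = 24.1 × 1.8393 = 44.3282 knots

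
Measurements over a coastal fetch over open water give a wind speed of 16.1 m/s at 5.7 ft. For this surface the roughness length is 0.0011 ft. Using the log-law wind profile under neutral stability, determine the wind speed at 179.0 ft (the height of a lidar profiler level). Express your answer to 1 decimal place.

Log law: V(z) ∝ ln(z/z₀), so V₂/V₁ = ln(z₂/z₀) / ln(z₁/z₀).
ln(179.0/0.0011) = 11.9998, ln(5.7/0.0011) = 8.5529
V₂ = 16.1 × 11.9998/8.5529 = 16.1 × 1.4030 = 22.5885 m/s

22.6 m/s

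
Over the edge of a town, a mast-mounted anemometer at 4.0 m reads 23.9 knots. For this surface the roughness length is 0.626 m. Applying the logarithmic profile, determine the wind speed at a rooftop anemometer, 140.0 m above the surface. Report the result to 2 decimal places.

69.71 knots

Log law: V(z) ∝ ln(z/z₀), so V₂/V₁ = ln(z₂/z₀) / ln(z₁/z₀).
ln(140.0/0.626) = 5.4100, ln(4.0/0.626) = 1.8547
V₂ = 23.9 × 5.4100/1.8547 = 23.9 × 2.9169 = 69.7149 knots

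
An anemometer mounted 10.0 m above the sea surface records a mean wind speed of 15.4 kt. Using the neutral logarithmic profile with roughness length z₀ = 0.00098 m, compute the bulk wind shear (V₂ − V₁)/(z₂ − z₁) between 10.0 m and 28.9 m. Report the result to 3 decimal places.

0.094 kt/m

Log law: V₂ = V₁ · ln(z₂/z₀)/ln(z₁/z₀) = 15.4 × 10.2918/9.2305 = 17.1706 kt
ΔV/Δz = (17.1706 − 15.4)/(28.9 − 10.0) = 1.7706/18.9000 = 0.09368 kt/m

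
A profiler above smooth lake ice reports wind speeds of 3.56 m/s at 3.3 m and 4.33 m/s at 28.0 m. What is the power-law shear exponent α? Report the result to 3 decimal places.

α ≈ 0.092

Power law: V₂/V₁ = (z₂/z₁)^α ⇒ α = ln(V₂/V₁) / ln(z₂/z₁)
α = ln(4.33/3.56) / ln(28.0/3.3) = ln(1.2163) / ln(8.4848)
  = 0.19581 / 2.13828 = 0.09157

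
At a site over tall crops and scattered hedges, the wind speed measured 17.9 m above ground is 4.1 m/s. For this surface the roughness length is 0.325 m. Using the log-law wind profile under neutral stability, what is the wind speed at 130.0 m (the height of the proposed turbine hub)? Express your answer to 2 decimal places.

6.13 m/s

Log law: V(z) ∝ ln(z/z₀), so V₂/V₁ = ln(z₂/z₀) / ln(z₁/z₀).
ln(130.0/0.325) = 5.9915, ln(17.9/0.325) = 4.0087
V₂ = 4.1 × 5.9915/4.0087 = 4.1 × 1.4946 = 6.1279 m/s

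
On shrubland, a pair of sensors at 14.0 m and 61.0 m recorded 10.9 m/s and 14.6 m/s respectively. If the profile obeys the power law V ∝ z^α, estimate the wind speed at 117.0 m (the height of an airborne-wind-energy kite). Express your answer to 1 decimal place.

16.6 m/s

First find α: α = ln(V₂/V₁)/ln(z₂/z₁) = ln(14.6/10.9)/ln(61.0/14.0) = 0.29226/1.47182 = 0.1986
Extrapolate from 61.0 m to 117.0 m: V₃ = 14.6 × (117.0/61.0)^0.1986 = 14.6 × 1.1381 = 16.6157 m/s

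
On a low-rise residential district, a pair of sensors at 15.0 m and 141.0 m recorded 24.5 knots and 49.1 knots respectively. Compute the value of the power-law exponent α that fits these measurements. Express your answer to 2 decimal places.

Power law: V₂/V₁ = (z₂/z₁)^α ⇒ α = ln(V₂/V₁) / ln(z₂/z₁)
α = ln(49.1/24.5) / ln(141.0/15.0) = ln(2.0041) / ln(9.4000)
  = 0.69519 / 2.24071 = 0.31025

α ≈ 0.31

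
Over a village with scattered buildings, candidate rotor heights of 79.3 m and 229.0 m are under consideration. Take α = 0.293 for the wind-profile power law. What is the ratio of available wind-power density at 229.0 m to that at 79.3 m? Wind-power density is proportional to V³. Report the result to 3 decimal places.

2.540

Speed ratio: V_B/V_A = (z_B/z_A)^α = (229.0/79.3)^0.293 = (2.8878)^0.293 = 1.36441
Power-density ratio: P_B/P_A = (V_B/V_A)³ = (1.36441)³ = 2.54000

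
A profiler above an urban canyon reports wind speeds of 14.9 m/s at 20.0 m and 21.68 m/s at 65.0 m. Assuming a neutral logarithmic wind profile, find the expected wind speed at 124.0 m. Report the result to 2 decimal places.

25.40 m/s

Log law: V ∝ ln(z/z₀). From the pair, with r = V₁/V₂ = 0.68727,
ln z₀ = (ln z₁ − r·ln z₂)/(1 − r) = (2.9957 − 0.68727×4.1744)/0.31273 = 0.4055 → z₀ = 1.500 m
V₃ = V₁ · ln(z₃/z₀)/ln(z₁/z₀) = 14.9 × 4.4148/2.5903 = 25.3954 m/s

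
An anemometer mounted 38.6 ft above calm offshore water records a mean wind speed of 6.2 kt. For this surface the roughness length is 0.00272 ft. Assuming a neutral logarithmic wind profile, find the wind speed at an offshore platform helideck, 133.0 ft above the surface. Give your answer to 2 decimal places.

7.00 kt

Log law: V(z) ∝ ln(z/z₀), so V₂/V₁ = ln(z₂/z₀) / ln(z₁/z₀).
ln(133.0/0.00272) = 10.7975, ln(38.6/0.00272) = 9.5604
V₂ = 6.2 × 10.7975/9.5604 = 6.2 × 1.1294 = 7.0023 kt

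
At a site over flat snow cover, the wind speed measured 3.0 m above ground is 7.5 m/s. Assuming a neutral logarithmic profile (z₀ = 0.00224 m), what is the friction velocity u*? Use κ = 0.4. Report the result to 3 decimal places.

Log law: V(z) = (u*/κ) · ln(z/z₀) ⇒ u* = κ · V / ln(z/z₀)
u* = 0.4 × 7.5 / ln(3.0/0.00224) = 0.4 × 7.5 / 7.1999
   = 3.0000 / 7.1999 = 0.4167 m/s

u* ≈ 0.417 m/s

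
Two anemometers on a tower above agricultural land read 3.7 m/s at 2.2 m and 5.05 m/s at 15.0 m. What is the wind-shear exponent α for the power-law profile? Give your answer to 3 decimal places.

Power law: V₂/V₁ = (z₂/z₁)^α ⇒ α = ln(V₂/V₁) / ln(z₂/z₁)
α = ln(5.05/3.7) / ln(15.0/2.2) = ln(1.3649) / ln(6.8182)
  = 0.31106 / 1.91959 = 0.16204

α ≈ 0.162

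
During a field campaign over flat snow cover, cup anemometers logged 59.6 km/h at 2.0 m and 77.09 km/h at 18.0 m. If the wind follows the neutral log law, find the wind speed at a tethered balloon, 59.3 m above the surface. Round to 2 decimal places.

Log law: V ∝ ln(z/z₀). From the pair, with r = V₁/V₂ = 0.77312,
ln z₀ = (ln z₁ − r·ln z₂)/(1 − r) = (0.6931 − 0.77312×2.8904)/0.22688 = -6.7943 → z₀ = 0.001120 m
V₃ = V₁ · ln(z₃/z₀)/ln(z₁/z₀) = 59.6 × 10.8769/7.4874 = 86.5803 km/h

86.58 km/h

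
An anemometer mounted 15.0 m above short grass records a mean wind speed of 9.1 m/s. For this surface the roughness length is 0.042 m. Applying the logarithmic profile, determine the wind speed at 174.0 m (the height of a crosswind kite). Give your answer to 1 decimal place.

12.9 m/s

Log law: V(z) ∝ ln(z/z₀), so V₂/V₁ = ln(z₂/z₀) / ln(z₁/z₀).
ln(174.0/0.042) = 8.3291, ln(15.0/0.042) = 5.8781
V₂ = 9.1 × 8.3291/5.8781 = 9.1 × 1.4170 = 12.8944 m/s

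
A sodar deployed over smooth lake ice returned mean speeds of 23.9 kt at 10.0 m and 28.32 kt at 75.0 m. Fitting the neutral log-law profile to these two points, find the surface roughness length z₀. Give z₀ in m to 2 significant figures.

z₀ ≈ 0.00019 m

Log law: V(z) ∝ ln(z/z₀). With r = V₁/V₂ = 23.9/28.32 = 0.84393,
r · ln(z₂/z₀) = ln(z₁/z₀) ⇒ ln z₀ = (ln z₁ − r·ln z₂)/(1 − r)
ln z₀ = (2.30259 − 0.84393×4.31749) / 0.15607 = -8.5925
z₀ = exp(-8.5925) = 0.0001855 m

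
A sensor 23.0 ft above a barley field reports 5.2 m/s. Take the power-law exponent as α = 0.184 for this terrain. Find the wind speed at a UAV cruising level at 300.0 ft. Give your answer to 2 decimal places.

Power-law profile: V₂ = V₁ · (z₂/z₁)^α
V₂ = 5.2 × (300.0/23.0)^0.184 = 5.2 × (13.0435)^0.184
    = 5.2 × 1.6041 = 8.3413 m/s

8.34 m/s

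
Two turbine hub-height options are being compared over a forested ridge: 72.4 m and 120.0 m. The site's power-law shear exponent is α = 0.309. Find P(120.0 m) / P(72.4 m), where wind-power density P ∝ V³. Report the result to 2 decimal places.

1.60

Speed ratio: V_B/V_A = (z_B/z_A)^α = (120.0/72.4)^0.309 = (1.6575)^0.309 = 1.16898
Power-density ratio: P_B/P_A = (V_B/V_A)³ = (1.16898)³ = 1.59744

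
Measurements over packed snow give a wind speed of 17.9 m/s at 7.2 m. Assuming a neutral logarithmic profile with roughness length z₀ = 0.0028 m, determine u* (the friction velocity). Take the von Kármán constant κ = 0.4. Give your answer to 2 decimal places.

Log law: V(z) = (u*/κ) · ln(z/z₀) ⇒ u* = κ · V / ln(z/z₀)
u* = 0.4 × 17.9 / ln(7.2/0.0028) = 0.4 × 17.9 / 7.8522
   = 7.1600 / 7.8522 = 0.9118 m/s

u* ≈ 0.91 m/s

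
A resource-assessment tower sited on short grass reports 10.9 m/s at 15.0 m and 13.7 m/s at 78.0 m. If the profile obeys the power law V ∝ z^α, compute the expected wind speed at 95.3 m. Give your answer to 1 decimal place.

First find α: α = ln(V₂/V₁)/ln(z₂/z₁) = ln(13.7/10.9)/ln(78.0/15.0) = 0.22863/1.64866 = 0.1387
Extrapolate from 78.0 m to 95.3 m: V₃ = 13.7 × (95.3/78.0)^0.1387 = 13.7 × 1.0282 = 14.0859 m/s

14.1 m/s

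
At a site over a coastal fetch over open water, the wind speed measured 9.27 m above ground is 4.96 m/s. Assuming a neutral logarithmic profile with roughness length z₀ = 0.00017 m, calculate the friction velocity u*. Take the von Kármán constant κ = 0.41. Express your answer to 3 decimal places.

u* ≈ 0.186 m/s

Log law: V(z) = (u*/κ) · ln(z/z₀) ⇒ u* = κ · V / ln(z/z₀)
u* = 0.41 × 4.96 / ln(9.27/0.00017) = 0.41 × 4.96 / 10.9065
   = 2.0336 / 10.9065 = 0.1865 m/s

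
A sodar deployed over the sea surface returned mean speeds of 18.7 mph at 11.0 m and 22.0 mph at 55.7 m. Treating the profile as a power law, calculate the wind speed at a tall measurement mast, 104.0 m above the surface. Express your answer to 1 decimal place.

23.4 mph

First find α: α = ln(V₂/V₁)/ln(z₂/z₁) = ln(22.0/18.7)/ln(55.7/11.0) = 0.16252/1.62208 = 0.1002
Extrapolate from 55.7 m to 104.0 m: V₃ = 22.0 × (104.0/55.7)^0.1002 = 22.0 × 1.0646 = 23.4203 mph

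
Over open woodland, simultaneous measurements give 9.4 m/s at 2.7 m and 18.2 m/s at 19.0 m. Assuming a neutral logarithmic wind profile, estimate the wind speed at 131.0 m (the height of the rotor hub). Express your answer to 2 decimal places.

26.91 m/s

Log law: V ∝ ln(z/z₀). From the pair, with r = V₁/V₂ = 0.51648,
ln z₀ = (ln z₁ − r·ln z₂)/(1 − r) = (0.9933 − 0.51648×2.9444)/0.48352 = -1.0910 → z₀ = 0.3359 m
V₃ = V₁ · ln(z₃/z₀)/ln(z₁/z₀) = 9.4 × 5.9662/2.0842 = 26.9079 m/s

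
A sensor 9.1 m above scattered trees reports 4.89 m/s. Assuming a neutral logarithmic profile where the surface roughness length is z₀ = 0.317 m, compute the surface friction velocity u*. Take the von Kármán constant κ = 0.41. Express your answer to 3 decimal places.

u* ≈ 0.597 m/s

Log law: V(z) = (u*/κ) · ln(z/z₀) ⇒ u* = κ · V / ln(z/z₀)
u* = 0.41 × 4.89 / ln(9.1/0.317) = 0.41 × 4.89 / 3.3571
   = 2.0049 / 3.3571 = 0.5972 m/s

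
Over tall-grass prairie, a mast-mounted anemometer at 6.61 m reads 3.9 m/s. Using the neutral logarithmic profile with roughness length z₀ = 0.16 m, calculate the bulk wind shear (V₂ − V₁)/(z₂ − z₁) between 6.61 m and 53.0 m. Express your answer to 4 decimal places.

0.0470 m/s/m

Log law: V₂ = V₁ · ln(z₂/z₀)/ln(z₁/z₀) = 3.9 × 5.8029/3.7212 = 6.0818 m/s
ΔV/Δz = (6.0818 − 3.9)/(53.0 − 6.61) = 2.1818/46.3900 = 0.04703 m/s/m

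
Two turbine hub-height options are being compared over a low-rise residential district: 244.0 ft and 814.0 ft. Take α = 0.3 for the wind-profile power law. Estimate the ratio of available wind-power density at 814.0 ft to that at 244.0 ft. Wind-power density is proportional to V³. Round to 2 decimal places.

Speed ratio: V_B/V_A = (z_B/z_A)^α = (814.0/244.0)^0.3 = (3.3361)^0.3 = 1.43539
Power-density ratio: P_B/P_A = (V_B/V_A)³ = (1.43539)³ = 2.95741

2.96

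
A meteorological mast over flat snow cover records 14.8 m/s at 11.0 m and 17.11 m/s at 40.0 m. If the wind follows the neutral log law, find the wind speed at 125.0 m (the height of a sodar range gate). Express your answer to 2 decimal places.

Log law: V ∝ ln(z/z₀). From the pair, with r = V₁/V₂ = 0.86499,
ln z₀ = (ln z₁ − r·ln z₂)/(1 − r) = (2.3979 − 0.86499×3.6889)/0.13501 = -5.8733 → z₀ = 0.002813 m
V₃ = V₁ · ln(z₃/z₀)/ln(z₁/z₀) = 14.8 × 10.7017/8.2712 = 19.1488 m/s

19.15 m/s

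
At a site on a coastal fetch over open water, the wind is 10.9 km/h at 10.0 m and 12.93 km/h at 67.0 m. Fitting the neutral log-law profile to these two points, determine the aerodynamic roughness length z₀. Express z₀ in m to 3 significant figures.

z₀ ≈ 0.000367 m

Log law: V(z) ∝ ln(z/z₀). With r = V₁/V₂ = 10.9/12.93 = 0.84300,
r · ln(z₂/z₀) = ln(z₁/z₀) ⇒ ln z₀ = (ln z₁ − r·ln z₂)/(1 − r)
ln z₀ = (2.30259 − 0.84300×4.20469) / 0.15700 = -7.9107
z₀ = exp(-7.9107) = 0.0003668 m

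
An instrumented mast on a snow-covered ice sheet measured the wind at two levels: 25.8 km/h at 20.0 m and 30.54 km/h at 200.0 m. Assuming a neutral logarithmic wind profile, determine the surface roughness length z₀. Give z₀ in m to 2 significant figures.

z₀ ≈ 0.000072 m

Log law: V(z) ∝ ln(z/z₀). With r = V₁/V₂ = 25.8/30.54 = 0.84479,
r · ln(z₂/z₀) = ln(z₁/z₀) ⇒ ln z₀ = (ln z₁ − r·ln z₂)/(1 − r)
ln z₀ = (2.99573 − 0.84479×5.29832) / 0.15521 = -9.5373
z₀ = exp(-9.5373) = 0.00007211 m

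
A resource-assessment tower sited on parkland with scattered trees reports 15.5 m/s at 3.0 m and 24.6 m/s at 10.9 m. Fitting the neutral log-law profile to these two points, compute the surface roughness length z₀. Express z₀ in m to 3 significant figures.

Log law: V(z) ∝ ln(z/z₀). With r = V₁/V₂ = 15.5/24.6 = 0.63008,
r · ln(z₂/z₀) = ln(z₁/z₀) ⇒ ln z₀ = (ln z₁ − r·ln z₂)/(1 − r)
ln z₀ = (1.09861 − 0.63008×2.38876) / 0.36992 = -1.0989
z₀ = exp(-1.0989) = 0.3332 m

z₀ ≈ 0.333 m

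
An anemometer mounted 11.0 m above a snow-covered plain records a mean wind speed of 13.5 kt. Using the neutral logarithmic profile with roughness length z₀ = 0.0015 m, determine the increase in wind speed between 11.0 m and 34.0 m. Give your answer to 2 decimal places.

1.71 kt

Log law: V₂ = V₁ · ln(z₂/z₀)/ln(z₁/z₀) = 13.5 × 10.0287/8.9002 = 15.2117 kt
ΔV = 15.2117 − 13.5 = 1.7117 kt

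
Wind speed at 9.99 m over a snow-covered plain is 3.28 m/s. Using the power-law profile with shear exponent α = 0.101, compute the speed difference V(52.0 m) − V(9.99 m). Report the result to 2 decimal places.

Power law: V₂ = V₁ · (z₂/z₁)^α = 3.28 × (5.2052)^0.101 = 3.8747 m/s
ΔV = 3.8747 − 3.28 = 0.5947 m/s

0.59 m/s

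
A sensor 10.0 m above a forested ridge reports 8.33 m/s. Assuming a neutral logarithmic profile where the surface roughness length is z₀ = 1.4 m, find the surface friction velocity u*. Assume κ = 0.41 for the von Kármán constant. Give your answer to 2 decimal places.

Log law: V(z) = (u*/κ) · ln(z/z₀) ⇒ u* = κ · V / ln(z/z₀)
u* = 0.41 × 8.33 / ln(10.0/1.4) = 0.41 × 8.33 / 1.9661
   = 3.4153 / 1.9661 = 1.7371 m/s

u* ≈ 1.74 m/s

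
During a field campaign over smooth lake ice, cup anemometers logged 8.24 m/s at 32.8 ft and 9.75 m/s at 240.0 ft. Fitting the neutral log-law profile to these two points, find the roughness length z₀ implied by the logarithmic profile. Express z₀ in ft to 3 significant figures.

Log law: V(z) ∝ ln(z/z₀). With r = V₁/V₂ = 8.24/9.75 = 0.84513,
r · ln(z₂/z₀) = ln(z₁/z₀) ⇒ ln z₀ = (ln z₁ − r·ln z₂)/(1 − r)
ln z₀ = (3.49043 − 0.84513×5.48064) / 0.15487 = -7.3701
z₀ = exp(-7.3701) = 0.0006298 ft

z₀ ≈ 0.000630 ft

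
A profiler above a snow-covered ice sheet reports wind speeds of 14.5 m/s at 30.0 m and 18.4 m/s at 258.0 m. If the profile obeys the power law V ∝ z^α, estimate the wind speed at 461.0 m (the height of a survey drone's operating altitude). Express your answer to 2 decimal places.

19.62 m/s

First find α: α = ln(V₂/V₁)/ln(z₂/z₁) = ln(18.4/14.5)/ln(258.0/30.0) = 0.23820/2.15176 = 0.1107
Extrapolate from 258.0 m to 461.0 m: V₃ = 18.4 × (461.0/258.0)^0.1107 = 18.4 × 1.0664 = 19.6211 m/s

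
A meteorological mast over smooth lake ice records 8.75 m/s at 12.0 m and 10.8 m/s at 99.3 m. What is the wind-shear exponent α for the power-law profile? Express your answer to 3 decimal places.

α ≈ 0.100

Power law: V₂/V₁ = (z₂/z₁)^α ⇒ α = ln(V₂/V₁) / ln(z₂/z₁)
α = ln(10.8/8.75) / ln(99.3/12.0) = ln(1.2343) / ln(8.2750)
  = 0.21049 / 2.11324 = 0.09961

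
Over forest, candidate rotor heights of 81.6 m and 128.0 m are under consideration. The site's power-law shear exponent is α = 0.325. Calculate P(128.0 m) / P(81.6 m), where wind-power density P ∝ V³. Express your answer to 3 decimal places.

1.551

Speed ratio: V_B/V_A = (z_B/z_A)^α = (128.0/81.6)^0.325 = (1.5686)^0.325 = 1.15756
Power-density ratio: P_B/P_A = (V_B/V_A)³ = (1.15756)³ = 1.55107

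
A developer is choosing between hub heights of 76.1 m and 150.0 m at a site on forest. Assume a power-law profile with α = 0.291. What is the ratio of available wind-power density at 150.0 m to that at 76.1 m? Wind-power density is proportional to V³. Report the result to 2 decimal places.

Speed ratio: V_B/V_A = (z_B/z_A)^α = (150.0/76.1)^0.291 = (1.9711)^0.291 = 1.21832
Power-density ratio: P_B/P_A = (V_B/V_A)³ = (1.21832)³ = 1.80833

1.81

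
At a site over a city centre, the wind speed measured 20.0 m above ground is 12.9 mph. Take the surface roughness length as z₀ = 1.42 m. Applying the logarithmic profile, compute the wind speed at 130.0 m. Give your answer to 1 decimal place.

22.0 mph

Log law: V(z) ∝ ln(z/z₀), so V₂/V₁ = ln(z₂/z₀) / ln(z₁/z₀).
ln(130.0/1.42) = 4.5169, ln(20.0/1.42) = 2.6451
V₂ = 12.9 × 4.5169/2.6451 = 12.9 × 1.7077 = 22.0288 mph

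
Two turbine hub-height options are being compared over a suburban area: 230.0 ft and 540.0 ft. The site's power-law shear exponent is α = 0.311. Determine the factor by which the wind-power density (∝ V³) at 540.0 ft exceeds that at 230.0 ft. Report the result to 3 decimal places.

Speed ratio: V_B/V_A = (z_B/z_A)^α = (540.0/230.0)^0.311 = (2.3478)^0.311 = 1.30400
Power-density ratio: P_B/P_A = (V_B/V_A)³ = (1.30400)³ = 2.21733

2.217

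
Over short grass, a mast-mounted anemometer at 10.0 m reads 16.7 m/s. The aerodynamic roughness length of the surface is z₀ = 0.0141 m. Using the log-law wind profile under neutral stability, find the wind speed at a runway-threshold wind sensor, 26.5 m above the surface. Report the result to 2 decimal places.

Log law: V(z) ∝ ln(z/z₀), so V₂/V₁ = ln(z₂/z₀) / ln(z₁/z₀).
ln(26.5/0.0141) = 7.5387, ln(10.0/0.0141) = 6.5642
V₂ = 16.7 × 7.5387/6.5642 = 16.7 × 1.1485 = 19.1794 m/s

19.18 m/s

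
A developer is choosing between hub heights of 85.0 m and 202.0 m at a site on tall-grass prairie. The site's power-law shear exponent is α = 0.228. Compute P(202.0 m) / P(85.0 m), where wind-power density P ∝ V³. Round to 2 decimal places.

1.81

Speed ratio: V_B/V_A = (z_B/z_A)^α = (202.0/85.0)^0.228 = (2.3765)^0.228 = 1.21818
Power-density ratio: P_B/P_A = (V_B/V_A)³ = (1.21818)³ = 1.80775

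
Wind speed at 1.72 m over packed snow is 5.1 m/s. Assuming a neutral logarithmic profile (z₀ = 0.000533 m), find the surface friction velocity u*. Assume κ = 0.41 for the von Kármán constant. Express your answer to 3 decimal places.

u* ≈ 0.259 m/s

Log law: V(z) = (u*/κ) · ln(z/z₀) ⇒ u* = κ · V / ln(z/z₀)
u* = 0.41 × 5.1 / ln(1.72/0.000533) = 0.41 × 5.1 / 8.0793
   = 2.0910 / 8.0793 = 0.2588 m/s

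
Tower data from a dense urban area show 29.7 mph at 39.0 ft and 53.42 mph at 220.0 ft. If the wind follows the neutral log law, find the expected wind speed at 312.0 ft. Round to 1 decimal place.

58.2 mph

Log law: V ∝ ln(z/z₀). From the pair, with r = V₁/V₂ = 0.55597,
ln z₀ = (ln z₁ − r·ln z₂)/(1 − r) = (3.6636 − 0.55597×5.3936)/0.44403 = 1.4973 → z₀ = 4.470 ft
V₃ = V₁ · ln(z₃/z₀)/ln(z₁/z₀) = 29.7 × 4.2457/2.1662 = 58.2101 mph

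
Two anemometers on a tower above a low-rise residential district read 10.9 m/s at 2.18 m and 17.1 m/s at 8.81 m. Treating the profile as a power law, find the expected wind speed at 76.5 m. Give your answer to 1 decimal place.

First find α: α = ln(V₂/V₁)/ln(z₂/z₁) = ln(17.1/10.9)/ln(8.81/2.18) = 0.45032/1.39656 = 0.3224
Extrapolate from 8.81 m to 76.5 m: V₃ = 17.1 × (76.5/8.81)^0.3224 = 17.1 × 2.0076 = 34.3298 m/s

34.3 m/s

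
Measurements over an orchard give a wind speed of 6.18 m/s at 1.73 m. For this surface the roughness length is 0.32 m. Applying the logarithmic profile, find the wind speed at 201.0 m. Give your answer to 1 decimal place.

23.6 m/s

Log law: V(z) ∝ ln(z/z₀), so V₂/V₁ = ln(z₂/z₀) / ln(z₁/z₀).
ln(201.0/0.32) = 6.4427, ln(1.73/0.32) = 1.6876
V₂ = 6.18 × 6.4427/1.6876 = 6.18 × 3.8178 = 23.5940 m/s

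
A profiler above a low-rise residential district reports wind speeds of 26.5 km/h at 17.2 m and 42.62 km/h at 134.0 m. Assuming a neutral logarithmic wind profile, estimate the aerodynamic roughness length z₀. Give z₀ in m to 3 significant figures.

z₀ ≈ 0.589 m

Log law: V(z) ∝ ln(z/z₀). With r = V₁/V₂ = 26.5/42.62 = 0.62177,
r · ln(z₂/z₀) = ln(z₁/z₀) ⇒ ln z₀ = (ln z₁ − r·ln z₂)/(1 − r)
ln z₀ = (2.84491 − 0.62177×4.89784) / 0.37823 = -0.5299
z₀ = exp(-0.5299) = 0.5886 m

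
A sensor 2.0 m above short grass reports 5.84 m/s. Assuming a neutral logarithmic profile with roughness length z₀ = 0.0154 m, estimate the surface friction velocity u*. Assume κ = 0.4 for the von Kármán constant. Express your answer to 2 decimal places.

u* ≈ 0.48 m/s

Log law: V(z) = (u*/κ) · ln(z/z₀) ⇒ u* = κ · V / ln(z/z₀)
u* = 0.4 × 5.84 / ln(2.0/0.0154) = 0.4 × 5.84 / 4.8665
   = 2.3360 / 4.8665 = 0.4800 m/s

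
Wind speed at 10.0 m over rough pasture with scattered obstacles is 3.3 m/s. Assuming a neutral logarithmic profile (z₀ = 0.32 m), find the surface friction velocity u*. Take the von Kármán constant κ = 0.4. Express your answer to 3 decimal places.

u* ≈ 0.383 m/s

Log law: V(z) = (u*/κ) · ln(z/z₀) ⇒ u* = κ · V / ln(z/z₀)
u* = 0.4 × 3.3 / ln(10.0/0.32) = 0.4 × 3.3 / 3.4420
   = 1.3200 / 3.4420 = 0.3835 m/s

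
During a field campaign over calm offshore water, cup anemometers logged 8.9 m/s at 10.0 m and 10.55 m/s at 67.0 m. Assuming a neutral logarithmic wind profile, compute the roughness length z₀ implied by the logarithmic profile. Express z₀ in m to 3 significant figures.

Log law: V(z) ∝ ln(z/z₀). With r = V₁/V₂ = 8.9/10.55 = 0.84360,
r · ln(z₂/z₀) = ln(z₁/z₀) ⇒ ln z₀ = (ln z₁ − r·ln z₂)/(1 − r)
ln z₀ = (2.30259 − 0.84360×4.20469) / 0.15640 = -7.9573
z₀ = exp(-7.9573) = 0.0003501 m

z₀ ≈ 0.000350 m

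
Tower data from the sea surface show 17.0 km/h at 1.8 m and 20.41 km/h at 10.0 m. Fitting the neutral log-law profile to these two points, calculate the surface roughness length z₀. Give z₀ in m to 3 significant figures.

Log law: V(z) ∝ ln(z/z₀). With r = V₁/V₂ = 17.0/20.41 = 0.83293,
r · ln(z₂/z₀) = ln(z₁/z₀) ⇒ ln z₀ = (ln z₁ − r·ln z₂)/(1 − r)
ln z₀ = (0.58779 − 0.83293×2.30259) / 0.16707 = -7.9611
z₀ = exp(-7.9611) = 0.0003488 m

z₀ ≈ 0.000349 m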